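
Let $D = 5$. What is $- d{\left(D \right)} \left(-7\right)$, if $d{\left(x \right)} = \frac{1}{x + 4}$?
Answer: $\frac{7}{9} \approx 0.77778$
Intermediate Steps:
$d{\left(x \right)} = \frac{1}{4 + x}$
$- d{\left(D \right)} \left(-7\right) = - \frac{1}{4 + 5} \left(-7\right) = - \frac{1}{9} \left(-7\right) = \left(-1\right) \frac{1}{9} \left(-7\right) = \left(- \frac{1}{9}\right) \left(-7\right) = \frac{7}{9}$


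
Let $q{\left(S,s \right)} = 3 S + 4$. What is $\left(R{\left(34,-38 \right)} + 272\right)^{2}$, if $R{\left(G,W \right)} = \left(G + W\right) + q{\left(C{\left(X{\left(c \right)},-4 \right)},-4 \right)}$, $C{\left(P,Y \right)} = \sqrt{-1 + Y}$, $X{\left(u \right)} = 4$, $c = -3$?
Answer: $73939 + 1632 i \sqrt{5} \approx 73939.0 + 3649.3 i$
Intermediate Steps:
$q{\left(S,s \right)} = 4 + 3 S$
$R{\left(G,W \right)} = 4 + G + W + 3 i \sqrt{5}$ ($R{\left(G,W \right)} = \left(G + W\right) + \left(4 + 3 \sqrt{-1 - 4}\right) = \left(G + W\right) + \left(4 + 3 \sqrt{-5}\right) = \left(G + W\right) + \left(4 + 3 i \sqrt{5}\right) = 4 + G + W + 3 i \sqrt{5}$)
$\left(R{\left(34,-38 \right)} + 272\right)^{2} = \left(\left(4 + 34 - 38 + 3 i \sqrt{5}\right) + 272\right)^{2} = \left(3 i \sqrt{5} + 272\right)^{2} = \left(272 + 3 i \sqrt{5}\right)^{2}$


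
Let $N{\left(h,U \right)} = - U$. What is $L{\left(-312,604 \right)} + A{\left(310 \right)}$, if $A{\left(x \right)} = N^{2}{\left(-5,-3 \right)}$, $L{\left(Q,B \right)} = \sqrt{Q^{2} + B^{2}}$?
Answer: $9 + 4 \sqrt{28885} \approx 688.82$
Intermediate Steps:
$L{\left(Q,B \right)} = \sqrt{B^{2} + Q^{2}}$
$A{\left(x \right)} = 9$ ($A{\left(x \right)} = \left(\left(-1\right) \left(-3\right)\right)^{2} = 3^{2} = 9$)
$L{\left(-312,604 \right)} + A{\left(310 \right)} = \sqrt{604^{2} + \left(-312\right)^{2}} + 9 = \sqrt{364816 + 97344} + 9 = \sqrt{462160} + 9 = 4 \sqrt{28885} + 9 = 9 + 4 \sqrt{28885}$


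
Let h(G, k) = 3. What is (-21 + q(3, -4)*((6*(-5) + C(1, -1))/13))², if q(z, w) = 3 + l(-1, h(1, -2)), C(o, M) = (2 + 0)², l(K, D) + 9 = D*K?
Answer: 9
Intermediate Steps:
l(K, D) = -9 + D*K
C(o, M) = 4 (C(o, M) = 2² = 4)
q(z, w) = -9 (q(z, w) = 3 + (-9 + 3*(-1)) = 3 + (-9 - 3) = 3 - 12 = -9)
(-21 + q(3, -4)*((6*(-5) + C(1, -1))/13))² = (-21 - 9*(6*(-5) + 4)/13)² = (-21 - 9*(-30 + 4)/13)² = (-21 - (-234)/13)² = (-21 - 9*(-2))² = (-21 + 18)² = (-3)² = 9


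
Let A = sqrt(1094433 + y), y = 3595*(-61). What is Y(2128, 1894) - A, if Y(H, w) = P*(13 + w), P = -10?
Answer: -19070 - sqrt(875138) ≈ -20006.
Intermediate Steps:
y = -219295
Y(H, w) = -130 - 10*w (Y(H, w) = -10*(13 + w) = -130 - 10*w)
A = sqrt(875138) (A = sqrt(1094433 - 219295) = sqrt(875138) ≈ 935.49)
Y(2128, 1894) - A = (-130 - 10*1894) - sqrt(875138) = (-130 - 18940) - sqrt(875138) = -19070 - sqrt(875138)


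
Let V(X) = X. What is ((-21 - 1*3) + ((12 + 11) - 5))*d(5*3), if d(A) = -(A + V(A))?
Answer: 180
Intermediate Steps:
d(A) = -2*A (d(A) = -(A + A) = -2*A)
((-21 - 1*3) + ((12 + 11) - 5))*d(5*3) = ((-21 - 1*3) + ((12 + 11) - 5))*(-10*3) = ((-21 - 3) + (23 - 5))*(-2*15) = (-24 + 18)*(-30) = -6*(-30) = 180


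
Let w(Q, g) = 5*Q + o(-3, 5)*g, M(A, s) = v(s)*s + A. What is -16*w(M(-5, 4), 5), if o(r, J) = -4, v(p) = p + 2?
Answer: -1200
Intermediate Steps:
v(p) = 2 + p
M(A, s) = A + s*(2 + s) (M(A, s) = (2 + s)*s + A = s*(2 + s) + A = A + s*(2 + s))
w(Q, g) = -4*g + 5*Q (w(Q, g) = 5*Q - 4*g = -4*g + 5*Q)
-16*w(M(-5, 4), 5) = -16*(-4*5 + 5*(-5 + 4*(2 + 4))) = -16*(-20 + 5*(-5 + 4*6)) = -16*(-20 + 5*(-5 + 24)) = -16*(-20 + 5*19) = -16*(-20 + 95) = -16*75 = -1200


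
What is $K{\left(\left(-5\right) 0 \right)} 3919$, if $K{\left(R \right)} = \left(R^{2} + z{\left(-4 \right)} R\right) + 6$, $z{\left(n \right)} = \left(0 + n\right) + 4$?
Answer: $23514$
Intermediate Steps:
$z{\left(n \right)} = 4 + n$ ($z{\left(n \right)} = n + 4 = 4 + n$)
$K{\left(R \right)} = 6 + R^{2}$ ($K{\left(R \right)} = \left(R^{2} + \left(4 - 4\right) R\right) + 6 = \left(R^{2} + 0 R\right) + 6 = \left(R^{2} + 0\right) + 6 = R^{2} + 6 = 6 + R^{2}$)
$K{\left(\left(-5\right) 0 \right)} 3919 = \left(6 + \left(\left(-5\right) 0\right)^{2}\right) 3919 = \left(6 + 0^{2}\right) 3919 = \left(6 + 0\right) 3919 = 6 \cdot 3919 = 23514$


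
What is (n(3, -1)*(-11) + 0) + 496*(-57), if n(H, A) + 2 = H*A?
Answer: -28217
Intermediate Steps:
n(H, A) = -2 + A*H (n(H, A) = -2 + H*A = -2 + A*H)
(n(3, -1)*(-11) + 0) + 496*(-57) = ((-2 - 1*3)*(-11) + 0) + 496*(-57) = ((-2 - 3)*(-11) + 0) - 28272 = (-5*(-11) + 0) - 28272 = (55 + 0) - 28272 = 55 - 28272 = -28217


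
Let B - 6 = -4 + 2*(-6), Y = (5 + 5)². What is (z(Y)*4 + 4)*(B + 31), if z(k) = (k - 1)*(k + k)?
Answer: 1663284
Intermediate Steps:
Y = 100 (Y = 10² = 100)
z(k) = 2*k*(-1 + k) (z(k) = (-1 + k)*(2*k) = 2*k*(-1 + k))
B = -10 (B = 6 + (-4 + 2*(-6)) = 6 + (-4 - 12) = 6 - 16 = -10)
(z(Y)*4 + 4)*(B + 31) = ((2*100*(-1 + 100))*4 + 4)*(-10 + 31) = ((2*100*99)*4 + 4)*21 = (19800*4 + 4)*21 = (79200 + 4)*21 = 79204*21 = 1663284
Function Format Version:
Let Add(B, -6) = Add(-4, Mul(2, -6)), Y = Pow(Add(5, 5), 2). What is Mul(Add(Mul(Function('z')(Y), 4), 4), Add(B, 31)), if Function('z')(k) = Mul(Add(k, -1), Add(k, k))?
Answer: 1663284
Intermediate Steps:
Y = 100 (Y = Pow(10, 2) = 100)
Function('z')(k) = Mul(2, k, Add(-1, k)) (Function('z')(k) = Mul(Add(-1, k), Mul(2, k)) = Mul(2, k, Add(-1, k)))
B = -10 (B = Add(6, Add(-4, Mul(2, -6))) = Add(6, Add(-4, -12)) = Add(6, -16) = -10)
Mul(Add(Mul(Function('z')(Y), 4), 4), Add(B, 31)) = Mul(Add(Mul(Mul(2, 100, Add(-1, 100)), 4), 4), Add(-10, 31)) = Mul(Add(Mul(Mul(2, 100, 99), 4), 4), 21) = Mul(Add(Mul(19800, 4), 4), 21) = Mul(Add(79200, 4), 21) = Mul(79204, 21) = 1663284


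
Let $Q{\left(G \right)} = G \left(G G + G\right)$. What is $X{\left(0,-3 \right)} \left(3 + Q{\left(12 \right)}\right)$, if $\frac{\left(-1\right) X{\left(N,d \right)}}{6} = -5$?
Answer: $56250$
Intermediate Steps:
$X{\left(N,d \right)} = 30$ ($X{\left(N,d \right)} = \left(-6\right) \left(-5\right) = 30$)
$Q{\left(G \right)} = G \left(G + G^{2}\right)$ ($Q{\left(G \right)} = G \left(G^{2} + G\right) = G \left(G + G^{2}\right)$)
$X{\left(0,-3 \right)} \left(3 + Q{\left(12 \right)}\right) = 30 \left(3 + 12^{2} \left(1 + 12\right)\right) = 30 \left(3 + 144 \cdot 13\right) = 30 \left(3 + 1872\right) = 30 \cdot 1875 = 56250$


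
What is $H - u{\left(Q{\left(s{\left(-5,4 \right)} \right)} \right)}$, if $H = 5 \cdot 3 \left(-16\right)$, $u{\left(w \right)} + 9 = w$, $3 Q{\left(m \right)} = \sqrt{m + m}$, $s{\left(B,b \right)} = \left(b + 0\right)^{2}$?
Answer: $-231 - \frac{4 \sqrt{2}}{3} \approx -232.89$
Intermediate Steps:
$s{\left(B,b \right)} = b^{2}$
$Q{\left(m \right)} = \frac{\sqrt{2} \sqrt{m}}{3}$ ($Q{\left(m \right)} = \frac{\sqrt{m + m}}{3} = \frac{\sqrt{2 m}}{3} = \frac{\sqrt{2} \sqrt{m}}{3}$)
$u{\left(w \right)} = -9 + w$
$H = -240$ ($H = 15 \left(-16\right) = -240$)
$H - u{\left(Q{\left(s{\left(-5,4 \right)} \right)} \right)} = -240 - \left(-9 + \frac{\sqrt{2} \sqrt{4^{2}}}{3}\right) = -240 - \left(-9 + \frac{\sqrt{2} \sqrt{16}}{3}\right) = -240 - \left(-9 + \frac{1}{3} \sqrt{2} \cdot 4\right) = -240 - \left(-9 + \frac{4 \sqrt{2}}{3}\right) = -240 + \left(9 - \frac{4 \sqrt{2}}{3}\right) = -231 - \frac{4 \sqrt{2}}{3}$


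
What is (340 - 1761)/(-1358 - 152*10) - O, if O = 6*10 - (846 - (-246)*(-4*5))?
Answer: -11896231/2878 ≈ -4133.5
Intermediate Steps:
O = 4134 (O = 60 - (846 - (-246)*(-20)) = 60 - (846 - 1*4920) = 60 - (846 - 4920) = 60 - 1*(-4074) = 60 + 4074 = 4134)
(340 - 1761)/(-1358 - 152*10) - O = (340 - 1761)/(-1358 - 152*10) - 1*4134 = -1421/(-1358 - 1520) - 4134 = -1421/(-2878) - 4134 = -1421*(-1/2878) - 4134 = 1421/2878 - 4134 = -11896231/2878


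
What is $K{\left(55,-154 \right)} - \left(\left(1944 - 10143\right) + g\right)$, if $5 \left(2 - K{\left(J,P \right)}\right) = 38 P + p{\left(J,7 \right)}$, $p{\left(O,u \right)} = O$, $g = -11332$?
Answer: $\frac{103462}{5} \approx 20692.0$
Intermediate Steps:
$K{\left(J,P \right)} = 2 - \frac{38 P}{5} - \frac{J}{5}$ ($K{\left(J,P \right)} = 2 - \frac{38 P + J}{5} = 2 - \frac{J + 38 P}{5} = 2 - \left(\frac{J}{5} + \frac{38 P}{5}\right) = 2 - \frac{38 P}{5} - \frac{J}{5}$)
$K{\left(55,-154 \right)} - \left(\left(1944 - 10143\right) + g\right) = \left(2 - - \frac{5852}{5} - 11\right) - \left(\left(1944 - 10143\right) - 11332\right) = \left(2 + \frac{5852}{5} - 11\right) - \left(-8199 - 11332\right) = \frac{5807}{5} - -19531 = \frac{5807}{5} + 19531 = \frac{103462}{5}$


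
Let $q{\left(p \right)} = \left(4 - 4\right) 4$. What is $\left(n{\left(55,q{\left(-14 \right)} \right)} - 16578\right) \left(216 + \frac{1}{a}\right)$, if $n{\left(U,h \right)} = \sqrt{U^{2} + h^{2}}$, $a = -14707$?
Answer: $- \frac{52488795853}{14707} \approx -3.569 \cdot 10^{6}$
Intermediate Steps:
$q{\left(p \right)} = 0$ ($q{\left(p \right)} = 0 \cdot 4 = 0$)
$\left(n{\left(55,q{\left(-14 \right)} \right)} - 16578\right) \left(216 + \frac{1}{a}\right) = \left(\sqrt{55^{2} + 0^{2}} - 16578\right) \left(216 + \frac{1}{-14707}\right) = \left(\sqrt{3025 + 0} - 16578\right) \left(216 - \frac{1}{14707}\right) = \left(\sqrt{3025} - 16578\right) \frac{3176711}{14707} = \left(55 - 16578\right) \frac{3176711}{14707} = \left(-16523\right) \frac{3176711}{14707} = - \frac{52488795853}{14707}$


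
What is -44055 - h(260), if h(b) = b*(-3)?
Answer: -43275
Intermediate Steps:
h(b) = -3*b
-44055 - h(260) = -44055 - (-3)*260 = -44055 - 1*(-780) = -44055 + 780 = -43275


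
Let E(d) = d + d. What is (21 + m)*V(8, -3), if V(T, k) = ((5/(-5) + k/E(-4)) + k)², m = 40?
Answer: 51301/64 ≈ 801.58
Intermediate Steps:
E(d) = 2*d
V(T, k) = (-1 + 7*k/8)² (V(T, k) = ((5/(-5) + k/((2*(-4)))) + k)² = ((5*(-⅕) + k/(-8)) + k)² = ((-1 + k*(-⅛)) + k)² = ((-1 - k/8) + k)² = (-1 + 7*k/8)²)
(21 + m)*V(8, -3) = (21 + 40)*((-8 + 7*(-3))²/64) = 61*((-8 - 21)²/64) = 61*((1/64)*(-29)²) = 61*((1/64)*841) = 61*(841/64) = 51301/64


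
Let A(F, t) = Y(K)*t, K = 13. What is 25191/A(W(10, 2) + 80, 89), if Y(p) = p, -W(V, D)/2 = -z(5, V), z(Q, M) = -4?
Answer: 25191/1157 ≈ 21.773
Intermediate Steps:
W(V, D) = -8 (W(V, D) = -(-2)*(-4) = -2*4 = -8)
A(F, t) = 13*t
25191/A(W(10, 2) + 80, 89) = 25191/((13*89)) = 25191/1157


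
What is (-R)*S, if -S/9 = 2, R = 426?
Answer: 7668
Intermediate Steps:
S = -18 (S = -9*2 = -18)
(-R)*S = -1*426*(-18) = -426*(-18) = 7668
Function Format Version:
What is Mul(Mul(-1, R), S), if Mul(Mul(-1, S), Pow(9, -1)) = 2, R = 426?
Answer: 7668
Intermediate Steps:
S = -18 (S = Mul(-9, 2) = -18)
Mul(Mul(-1, R), S) = Mul(Mul(-1, 426), -18) = Mul(-426, -18) = 7668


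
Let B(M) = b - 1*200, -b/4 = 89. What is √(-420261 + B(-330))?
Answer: I*√420817 ≈ 648.7*I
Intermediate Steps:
b = -356 (b = -4*89 = -356)
B(M) = -556 (B(M) = -356 - 1*200 = -356 - 200 = -556)
√(-420261 + B(-330)) = √(-420261 - 556) = √(-420817) = I*√420817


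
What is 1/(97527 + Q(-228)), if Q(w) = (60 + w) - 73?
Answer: 1/97286 ≈ 1.0279e-5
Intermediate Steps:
Q(w) = -13 + w
1/(97527 + Q(-228)) = 1/(97527 + (-13 - 228)) = 1/(97527 - 241) = 1/97286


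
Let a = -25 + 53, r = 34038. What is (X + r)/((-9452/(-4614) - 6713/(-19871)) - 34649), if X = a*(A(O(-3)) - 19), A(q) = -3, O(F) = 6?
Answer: -766072296267/794141908208 ≈ -0.96465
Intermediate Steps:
a = 28
X = -616 (X = 28*(-3 - 19) = 28*(-22) = -616)
(X + r)/((-9452/(-4614) - 6713/(-19871)) - 34649) = (-616 + 34038)/((-9452/(-4614) - 6713/(-19871)) - 34649) = 33422/((-9452*(-1/4614) - 6713*(-1/19871)) - 34649) = 33422/((4726/2307 + 6713/19871) - 34649) = 33422/(109397237/45842397 - 34649) = 33422/(-1588283816416/45842397) = 33422*(-45842397/1588283816416) = -766072296267/794141908208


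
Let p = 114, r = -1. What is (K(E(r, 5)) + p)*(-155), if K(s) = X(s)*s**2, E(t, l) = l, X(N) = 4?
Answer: -33170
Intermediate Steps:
K(s) = 4*s**2
(K(E(r, 5)) + p)*(-155) = (4*5**2 + 114)*(-155) = (4*25 + 114)*(-155) = (100 + 114)*(-155) = 214*(-155) = -33170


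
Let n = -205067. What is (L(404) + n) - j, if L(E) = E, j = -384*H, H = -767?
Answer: -499191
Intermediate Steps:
j = 294528 (j = -384*(-767) = 294528)
(L(404) + n) - j = (404 - 205067) - 1*294528 = -204663 - 294528 = -499191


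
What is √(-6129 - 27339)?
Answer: 2*I*√8367 ≈ 182.94*I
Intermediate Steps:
√(-6129 - 27339) = √(-33468) = 2*I*√8367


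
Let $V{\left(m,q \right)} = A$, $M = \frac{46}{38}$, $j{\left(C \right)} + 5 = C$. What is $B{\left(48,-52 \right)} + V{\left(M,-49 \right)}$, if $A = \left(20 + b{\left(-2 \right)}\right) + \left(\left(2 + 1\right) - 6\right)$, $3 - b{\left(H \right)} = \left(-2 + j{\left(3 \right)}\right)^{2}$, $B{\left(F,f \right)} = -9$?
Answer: $-5$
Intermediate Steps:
$j{\left(C \right)} = -5 + C$
$M = \frac{23}{19}$ ($M = 46 \cdot \frac{1}{38} = \frac{23}{19} \approx 1.2105$)
$b{\left(H \right)} = -13$ ($b{\left(H \right)} = 3 - \left(-2 + \left(-5 + 3\right)\right)^{2} = 3 - \left(-2 - 2\right)^{2} = 3 - \left(-4\right)^{2} = 3 - 16 = -13$)
$A = 4$ ($A = \left(20 - 13\right) + \left(\left(2 + 1\right) - 6\right) = 7 + \left(3 - 6\right) = 7 - 3 = 4$)
$V{\left(m,q \right)} = 4$
$B{\left(48,-52 \right)} + V{\left(M,-49 \right)} = -9 + 4 = -5$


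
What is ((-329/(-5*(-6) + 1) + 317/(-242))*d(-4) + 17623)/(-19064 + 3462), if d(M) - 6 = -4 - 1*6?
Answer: -66282763/58523102 ≈ -1.1326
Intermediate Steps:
d(M) = -4 (d(M) = 6 + (-4 - 1*6) = 6 + (-4 - 6) = 6 - 10 = -4)
((-329/(-5*(-6) + 1) + 317/(-242))*d(-4) + 17623)/(-19064 + 3462) = ((-329/(-5*(-6) + 1) + 317/(-242))*(-4) + 17623)/(-19064 + 3462) = ((-329/(30 + 1) + 317*(-1/242))*(-4) + 17623)/(-15602) = ((-329/31 - 317/242)*(-4) + 17623)*(-1/15602) = (-89445/7502*(-4) + 17623)*(-1/15602) = (178890/3751 + 17623)*(-1/15602) = (66282763/3751)*(-1/15602) = -66282763/58523102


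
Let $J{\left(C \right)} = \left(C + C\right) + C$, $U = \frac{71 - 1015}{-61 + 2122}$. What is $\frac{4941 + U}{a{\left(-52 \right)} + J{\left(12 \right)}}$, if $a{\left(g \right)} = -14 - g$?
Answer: $\frac{10182457}{152514} \approx 66.764$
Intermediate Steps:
$U = - \frac{944}{2061} \approx -0.45803$
$J{\left(C \right)} = 3 C$ ($J{\left(C \right)} = 2 C + C = 3 C$)
$\frac{4941 + U}{a{\left(-52 \right)} + J{\left(12 \right)}} = \frac{4941 - \frac{944}{2061}}{\left(-14 - -52\right) + 3 \cdot 12} = \frac{10182457}{2061 \left(\left(-14 + 52\right) + 36\right)} = \frac{10182457}{2061 \left(38 + 36\right)} = \frac{10182457}{2061 \cdot 74} = \frac{10182457}{2061} \cdot \frac{1}{74} = \frac{10182457}{152514}$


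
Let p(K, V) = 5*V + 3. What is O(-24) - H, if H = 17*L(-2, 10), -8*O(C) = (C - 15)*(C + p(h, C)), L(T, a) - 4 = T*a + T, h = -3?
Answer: -3051/8 ≈ -381.38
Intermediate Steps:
L(T, a) = 4 + T + T*a (L(T, a) = 4 + (T*a + T) = 4 + (T + T*a) = 4 + T + T*a)
p(K, V) = 3 + 5*V
O(C) = -(-15 + C)*(3 + 6*C)/8 (O(C) = -(C - 15)*(C + (3 + 5*C))/8 = -(-15 + C)*(3 + 6*C)/8)
H = -306 (H = 17*(4 - 2 - 2*10) = 17*(4 - 2 - 20) = 17*(-18) = -306)
O(-24) - H = (45/8 - ¾*(-24)² + (87/8)*(-24)) - 1*(-306) = (45/8 - ¾*576 - 261) + 306 = (45/8 - 432 - 261) + 306 = -5499/8 + 306 = -3051/8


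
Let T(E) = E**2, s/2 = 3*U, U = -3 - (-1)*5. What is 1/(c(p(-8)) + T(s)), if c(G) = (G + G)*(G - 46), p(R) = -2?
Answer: 1/336 ≈ 0.0029762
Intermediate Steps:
c(G) = 2*G*(-46 + G) (c(G) = (2*G)*(-46 + G) = 2*G*(-46 + G))
U = 2 (U = -3 - 1*(-5) = -3 + 5 = 2)
s = 12 (s = 2*(3*2) = 2*6 = 12)
1/(c(p(-8)) + T(s)) = 1/(2*(-2)*(-46 - 2) + 12**2) = 1/(2*(-2)*(-48) + 144) = 1/(192 + 144) = 1/336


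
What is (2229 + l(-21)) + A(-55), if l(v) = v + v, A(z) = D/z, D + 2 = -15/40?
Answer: 962299/440 ≈ 2187.0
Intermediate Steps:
D = -19/8 (D = -2 - 15/40 = -2 - 15*1/40 = -2 - 3/8 = -19/8 ≈ -2.3750)
A(z) = -19/(8*z)
l(v) = 2*v
(2229 + l(-21)) + A(-55) = (2229 + 2*(-21)) - 19/8/(-55) = (2229 - 42) - 19/8*(-1/55) = 2187 + 19/440 = 962299/440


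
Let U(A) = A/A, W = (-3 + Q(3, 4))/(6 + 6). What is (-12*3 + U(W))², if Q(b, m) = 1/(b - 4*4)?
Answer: 1225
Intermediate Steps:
Q(b, m) = 1/(-16 + b) (Q(b, m) = 1/(b - 16) = 1/(-16 + b))
W = -10/39 (W = (-3 + 1/(-16 + 3))/(6 + 6) = (-3 + 1/(-13))/12 = (-3 - 1/13)*(1/12) = -40/13*1/12 = -10/39 ≈ -0.25641)
U(A) = 1
(-12*3 + U(W))² = (-12*3 + 1)² = (-36 + 1)² = (-35)² = 1225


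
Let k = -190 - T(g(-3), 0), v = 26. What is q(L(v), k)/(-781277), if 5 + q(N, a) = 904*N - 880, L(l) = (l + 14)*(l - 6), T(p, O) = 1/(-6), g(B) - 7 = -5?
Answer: -722315/781277 ≈ -0.92453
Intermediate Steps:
g(B) = 2 (g(B) = 7 - 5 = 2)
T(p, O) = -⅙
k = -1139/6 (k = -190 - 1*(-⅙) = -190 + ⅙ = -1139/6 ≈ -189.83)
L(l) = (-6 + l)*(14 + l) (L(l) = (14 + l)*(-6 + l) = (-6 + l)*(14 + l))
q(N, a) = -885 + 904*N (q(N, a) = -5 + (904*N - 880) = -5 + (-880 + 904*N) = -885 + 904*N)
q(L(v), k)/(-781277) = (-885 + 904*(-84 + 26² + 8*26))/(-781277) = (-885 + 904*(-84 + 676 + 208))*(-1/781277) = (-885 + 904*800)*(-1/781277) = (-885 + 723200)*(-1/781277) = 722315*(-1/781277) = -722315/781277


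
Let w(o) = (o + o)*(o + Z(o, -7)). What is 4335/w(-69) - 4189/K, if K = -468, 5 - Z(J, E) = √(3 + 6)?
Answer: 6793379/721188 ≈ 9.4197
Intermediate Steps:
Z(J, E) = 2 (Z(J, E) = 5 - √(3 + 6) = 5 - √9 = 5 - 1*3 = 5 - 3 = 2)
w(o) = 2*o*(2 + o) (w(o) = (o + o)*(o + 2) = (2*o)*(2 + o) = 2*o*(2 + o))
4335/w(-69) - 4189/K = 4335/((2*(-69)*(2 - 69))) - 4189/(-468) = 4335/((2*(-69)*(-67))) - 4189*(-1/468) = 4335/9246 + 4189/468 = 4335*(1/9246) + 4189/468 = 1445/3082 + 4189/468 = 6793379/721188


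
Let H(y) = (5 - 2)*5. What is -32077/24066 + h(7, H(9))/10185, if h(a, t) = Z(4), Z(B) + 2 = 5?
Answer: -15553907/11672010 ≈ -1.3326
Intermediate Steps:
Z(B) = 3 (Z(B) = -2 + 5 = 3)
H(y) = 15 (H(y) = 3*5 = 15)
h(a, t) = 3
-32077/24066 + h(7, H(9))/10185 = -32077/24066 + 3/10185 = -32077*1/24066 + 3*(1/10185) = -32077/24066 + 1/3395 = -15553907/11672010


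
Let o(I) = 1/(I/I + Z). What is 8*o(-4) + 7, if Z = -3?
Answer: 3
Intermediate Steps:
o(I) = -½ (o(I) = 1/(I/I - 3) = 1/(1 - 3) = 1/(-2) = -½)
8*o(-4) + 7 = 8*(-½) + 7 = -4 + 7 = 3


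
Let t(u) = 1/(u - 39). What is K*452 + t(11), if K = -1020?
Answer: -12909121/28 ≈ -4.6104e+5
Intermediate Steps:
t(u) = 1/(-39 + u)
K*452 + t(11) = -1020*452 + 1/(-39 + 11) = -461040 + 1/(-28) = -461040 - 1/28 = -12909121/28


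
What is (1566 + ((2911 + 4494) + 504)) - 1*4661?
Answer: 4814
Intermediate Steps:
(1566 + ((2911 + 4494) + 504)) - 1*4661 = (1566 + (7405 + 504)) - 4661 = (1566 + 7909) - 4661 = 9475 - 4661 = 4814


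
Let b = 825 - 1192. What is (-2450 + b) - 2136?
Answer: -4953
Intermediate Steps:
b = -367
(-2450 + b) - 2136 = (-2450 - 367) - 2136 = -2817 - 2136 = -4953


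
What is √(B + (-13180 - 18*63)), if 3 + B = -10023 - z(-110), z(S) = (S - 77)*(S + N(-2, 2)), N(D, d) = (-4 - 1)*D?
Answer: 4*I*√2690 ≈ 207.46*I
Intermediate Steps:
N(D, d) = -5*D
z(S) = (-77 + S)*(10 + S) (z(S) = (S - 77)*(S - 5*(-2)) = (-77 + S)*(S + 10) = (-77 + S)*(10 + S))
B = -28726 (B = -3 + (-10023 - (-770 + (-110)² - 67*(-110))) = -3 + (-10023 - (-770 + 12100 + 7370)) = -3 + (-10023 - 1*18700) = -3 + (-10023 - 18700) = -3 - 28723 = -28726)
√(B + (-13180 - 18*63)) = √(-28726 + (-13180 - 18*63)) = √(-28726 + (-13180 - 1*1134)) = √(-28726 + (-13180 - 1134)) = √(-28726 - 14314) = √(-43040) = 4*I*√2690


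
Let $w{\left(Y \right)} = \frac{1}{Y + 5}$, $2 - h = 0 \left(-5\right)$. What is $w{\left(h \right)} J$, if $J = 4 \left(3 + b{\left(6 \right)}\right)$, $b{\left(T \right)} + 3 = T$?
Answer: $\frac{24}{7} \approx 3.4286$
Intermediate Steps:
$h = 2$ ($h = 2 - 0 \left(-5\right) = 2 - 0 = 2 + 0 = 2$)
$w{\left(Y \right)} = \frac{1}{5 + Y}$
$b{\left(T \right)} = -3 + T$
$J = 24$ ($J = 4 \left(3 + \left(-3 + 6\right)\right) = 4 \left(3 + 3\right) = 4 \cdot 6 = 24$)
$w{\left(h \right)} J = \frac{1}{5 + 2} \cdot 24 = \frac{1}{7} \cdot 24 = \frac{24}{7}$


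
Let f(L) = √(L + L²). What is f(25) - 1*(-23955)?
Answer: 23955 + 5*√26 ≈ 23981.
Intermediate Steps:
f(25) - 1*(-23955) = √(25*(1 + 25)) - 1*(-23955) = √(25*26) + 23955 = √650 + 23955 = 5*√26 + 23955 = 23955 + 5*√26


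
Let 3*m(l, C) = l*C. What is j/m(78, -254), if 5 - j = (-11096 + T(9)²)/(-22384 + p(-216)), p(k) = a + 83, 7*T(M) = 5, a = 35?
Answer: -377807/554245272 ≈ -0.00068166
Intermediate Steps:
T(M) = 5/7 (T(M) = (⅐)*5 = 5/7)
p(k) = 118 (p(k) = 35 + 83 = 118)
m(l, C) = C*l/3 (m(l, C) = (l*C)/3 = (C*l)/3 = C*l/3)
j = 4911491/1091034 (j = 5 - (-11096 + (5/7)²)/(-22384 + 118) = 5 - (-11096 + 25/49)/(-22266) = 5 - (-543679)*(-1)/(49*22266) = 5 - 1*543679/1091034 = 5 - 543679/1091034 = 4911491/1091034 ≈ 4.5017)
j/m(78, -254) = 4911491/(1091034*(((⅓)*(-254)*78))) = (4911491/1091034)/(-6604) = (4911491/1091034)*(-1/6604) = -377807/554245272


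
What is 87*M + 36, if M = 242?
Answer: 21090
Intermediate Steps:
87*M + 36 = 87*242 + 36 = 21054 + 36 = 21090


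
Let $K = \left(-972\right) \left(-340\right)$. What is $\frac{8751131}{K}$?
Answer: $\frac{8751131}{330480} \approx 26.48$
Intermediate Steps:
$K = 330480$
$\frac{8751131}{K} = \frac{8751131}{330480}$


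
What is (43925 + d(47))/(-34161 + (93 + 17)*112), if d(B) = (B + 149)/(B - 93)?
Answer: -1010177/502343 ≈ -2.0109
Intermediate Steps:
d(B) = (149 + B)/(-93 + B)
(43925 + d(47))/(-34161 + (93 + 17)*112) = (43925 + (149 + 47)/(-93 + 47))/(-34161 + (93 + 17)*112) = (43925 + 196/(-46))/(-34161 + 110*112) = (43925 - 1/46*196)/(-34161 + 12320) = (43925 - 98/23)/(-21841) = (1010177/23)*(-1/21841) = -1010177/502343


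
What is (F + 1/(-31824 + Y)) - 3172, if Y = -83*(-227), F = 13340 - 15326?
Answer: -66966315/12983 ≈ -5158.0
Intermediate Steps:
F = -1986
Y = 18841
(F + 1/(-31824 + Y)) - 3172 = (-1986 + 1/(-31824 + 18841)) - 3172 = (-1986 + 1/(-12983)) - 3172 = (-1986 - 1/12983) - 3172 = -25784239/12983 - 3172 = -66966315/12983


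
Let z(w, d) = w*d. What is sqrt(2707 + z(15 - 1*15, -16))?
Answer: sqrt(2707) ≈ 52.029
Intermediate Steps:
z(w, d) = d*w
sqrt(2707 + z(15 - 1*15, -16)) = sqrt(2707 - 16*(15 - 1*15)) = sqrt(2707 - 16*(15 - 15)) = sqrt(2707 - 16*0) = sqrt(2707 + 0) = sqrt(2707)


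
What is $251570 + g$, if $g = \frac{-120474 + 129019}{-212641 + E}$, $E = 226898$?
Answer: $\frac{3586642035}{14257} \approx 2.5157 \cdot 10^{5}$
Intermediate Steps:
$g = \frac{8545}{14257}$ ($g = \frac{-120474 + 129019}{-212641 + 226898} = \frac{8545}{14257} \approx 0.59935$)
$251570 + g = 251570 + \frac{8545}{14257} = \frac{3586642035}{14257}$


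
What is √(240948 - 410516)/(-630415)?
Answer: -4*I*√10598/630415 ≈ -0.0006532*I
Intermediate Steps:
√(240948 - 410516)/(-630415) = √(-169568)*(-1/630415) = (4*I*√10598)*(-1/630415) = -4*I*√10598/630415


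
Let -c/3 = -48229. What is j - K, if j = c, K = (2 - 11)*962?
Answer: 153345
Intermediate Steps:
c = 144687 (c = -3*(-48229) = 144687)
K = -8658 (K = -9*962 = -8658)
j = 144687
j - K = 144687 - 1*(-8658) = 144687 + 8658 = 153345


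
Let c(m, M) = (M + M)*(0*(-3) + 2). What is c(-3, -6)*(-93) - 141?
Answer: 2091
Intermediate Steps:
c(m, M) = 4*M (c(m, M) = (2*M)*(0 + 2) = (2*M)*2 = 4*M)
c(-3, -6)*(-93) - 141 = (4*(-6))*(-93) - 141 = -24*(-93) - 141 = 2232 - 141 = 2091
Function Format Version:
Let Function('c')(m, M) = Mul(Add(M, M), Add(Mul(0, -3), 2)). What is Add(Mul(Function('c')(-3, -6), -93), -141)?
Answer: 2091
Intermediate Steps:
Function('c')(m, M) = Mul(4, M) (Function('c')(m, M) = Mul(Mul(2, M), Add(0, 2)) = Mul(Mul(2, M), 2) = Mul(4, M))
Add(Mul(Function('c')(-3, -6), -93), -141) = Add(Mul(Mul(4, -6), -93), -141) = Add(Mul(-24, -93), -141) = Add(2232, -141) = 2091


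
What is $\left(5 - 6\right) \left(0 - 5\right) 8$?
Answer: $40$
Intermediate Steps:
$\left(5 - 6\right) \left(0 - 5\right) 8 = \left(-1\right) \left(-5\right) 8 = 5 \cdot 8 = 40$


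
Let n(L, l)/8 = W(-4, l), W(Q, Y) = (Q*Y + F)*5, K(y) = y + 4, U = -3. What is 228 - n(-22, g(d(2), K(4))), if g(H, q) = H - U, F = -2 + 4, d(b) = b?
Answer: 948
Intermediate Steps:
F = 2
K(y) = 4 + y
g(H, q) = 3 + H (g(H, q) = H - 1*(-3) = H + 3 = 3 + H)
W(Q, Y) = 10 + 5*Q*Y (W(Q, Y) = (Q*Y + 2)*5 = (2 + Q*Y)*5 = 10 + 5*Q*Y)
n(L, l) = 80 - 160*l (n(L, l) = 8*(10 + 5*(-4)*l) = 8*(10 - 20*l) = 80 - 160*l)
228 - n(-22, g(d(2), K(4))) = 228 - (80 - 160*(3 + 2)) = 228 - (80 - 160*5) = 228 - (80 - 800) = 228 - 1*(-720) = 228 + 720 = 948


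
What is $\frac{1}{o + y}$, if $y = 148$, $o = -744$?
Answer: $- \frac{1}{596} \approx -0.0016779$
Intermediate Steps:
$\frac{1}{o + y} = \frac{1}{-744 + 148} = \frac{1}{-596} = - \frac{1}{596}$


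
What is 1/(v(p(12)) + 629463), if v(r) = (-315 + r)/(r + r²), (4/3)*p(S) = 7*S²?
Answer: 9084/5718041899 ≈ 1.5887e-6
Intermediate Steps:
p(S) = 21*S²/4 (p(S) = 3*(7*S²)/4 = 21*S²/4)
v(r) = (-315 + r)/(r + r²)
1/(v(p(12)) + 629463) = 1/((-315 + (21/4)*12²)/((((21/4)*12²))*(1 + (21/4)*12²)) + 629463) = 1/((-315 + (21/4)*144)/((((21/4)*144))*(1 + (21/4)*144)) + 629463) = 1/((-315 + 756)/(756*(1 + 756)) + 629463) = 1/((1/756)*441/757 + 629463) = 1/((1/756)*(1/757)*441 + 629463) = 1/(7/9084 + 629463) = 1/(5718041899/9084) = 9084/5718041899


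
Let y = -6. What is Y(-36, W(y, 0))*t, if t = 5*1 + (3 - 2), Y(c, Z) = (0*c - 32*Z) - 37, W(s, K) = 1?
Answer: -414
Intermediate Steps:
Y(c, Z) = -37 - 32*Z (Y(c, Z) = (0 - 32*Z) - 37 = -32*Z - 37 = -37 - 32*Z)
t = 6 (t = 5 + 1 = 6)
Y(-36, W(y, 0))*t = (-37 - 32*1)*6 = (-37 - 32)*6 = -69*6 = -414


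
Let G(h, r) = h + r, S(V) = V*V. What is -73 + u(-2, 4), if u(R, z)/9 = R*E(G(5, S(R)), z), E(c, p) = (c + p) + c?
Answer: -469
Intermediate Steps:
S(V) = V**2
E(c, p) = p + 2*c
u(R, z) = 9*R*(10 + z + 2*R**2) (u(R, z) = 9*(R*(z + 2*(5 + R**2))) = 9*(R*(z + (10 + 2*R**2))) = 9*(R*(10 + z + 2*R**2)) = 9*R*(10 + z + 2*R**2))
-73 + u(-2, 4) = -73 + 9*(-2)*(10 + 4 + 2*(-2)**2) = -73 + 9*(-2)*(10 + 4 + 2*4) = -73 + 9*(-2)*(10 + 4 + 8) = -73 + 9*(-2)*22 = -73 - 396 = -469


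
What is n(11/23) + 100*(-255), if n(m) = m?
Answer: -586489/23 ≈ -25500.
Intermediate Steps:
n(11/23) + 100*(-255) = 11/23 + 100*(-255) = 11*(1/23) - 25500 = 11/23 - 25500 = -586489/23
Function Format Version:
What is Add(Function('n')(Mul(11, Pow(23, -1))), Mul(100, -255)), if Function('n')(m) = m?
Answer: Rational(-586489, 23) ≈ -25500.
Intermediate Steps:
Add(Function('n')(Mul(11, Pow(23, -1))), Mul(100, -255)) = Add(Mul(11, Pow(23, -1)), Mul(100, -255)) = Add(Mul(11, Rational(1, 23)), -25500) = Add(Rational(11, 23), -25500) = Rational(-586489, 23)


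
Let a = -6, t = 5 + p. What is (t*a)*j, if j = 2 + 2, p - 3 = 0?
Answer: -192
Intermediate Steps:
p = 3 (p = 3 + 0 = 3)
t = 8 (t = 5 + 3 = 8)
j = 4
(t*a)*j = (8*(-6))*4 = -48*4 = -192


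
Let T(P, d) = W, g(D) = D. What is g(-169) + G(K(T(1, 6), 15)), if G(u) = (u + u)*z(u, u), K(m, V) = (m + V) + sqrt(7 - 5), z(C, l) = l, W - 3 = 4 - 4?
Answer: 483 + 72*sqrt(2) ≈ 584.82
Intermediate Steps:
W = 3 (W = 3 + (4 - 4) = 3 + 0 = 3)
T(P, d) = 3
K(m, V) = V + m + sqrt(2) (K(m, V) = (V + m) + sqrt(2) = V + m + sqrt(2))
G(u) = 2*u**2 (G(u) = (u + u)*u = (2*u)*u = 2*u**2)
g(-169) + G(K(T(1, 6), 15)) = -169 + 2*(15 + 3 + sqrt(2))**2 = -169 + 2*(18 + sqrt(2))**2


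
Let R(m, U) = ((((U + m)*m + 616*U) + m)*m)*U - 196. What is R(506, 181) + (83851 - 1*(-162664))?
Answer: 42095369983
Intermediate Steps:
R(m, U) = -196 + U*m*(m + 616*U + m*(U + m)) (R(m, U) = (((m*(U + m) + 616*U) + m)*m)*U - 196 = (((616*U + m*(U + m)) + m)*m)*U - 196 = ((m + 616*U + m*(U + m))*m)*U - 196 = (m*(m + 616*U + m*(U + m)))*U - 196 = U*m*(m + 616*U + m*(U + m)) - 196 = -196 + U*m*(m + 616*U + m*(U + m)))
R(506, 181) + (83851 - 1*(-162664)) = (-196 + 181*506**2 + 181*506**3 + 181**2*506**2 + 616*506*181**2) + (83851 - 1*(-162664)) = (-196 + 181*256036 + 181*129554216 + 32761*256036 + 616*506*32761) + (83851 + 162664) = (-196 + 46342516 + 23449313096 + 8387995396 + 10211472656) + 246515 = 42095123468 + 246515 = 42095369983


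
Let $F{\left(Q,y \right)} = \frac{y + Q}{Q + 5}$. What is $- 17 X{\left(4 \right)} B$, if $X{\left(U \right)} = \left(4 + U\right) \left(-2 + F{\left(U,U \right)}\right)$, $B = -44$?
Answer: $- \frac{59840}{9} \approx -6648.9$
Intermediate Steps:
$F{\left(Q,y \right)} = \frac{Q + y}{5 + Q}$
$X{\left(U \right)} = \left(-2 + \frac{2 U}{5 + U}\right) \left(4 + U\right)$ ($X{\left(U \right)} = \left(4 + U\right) \left(-2 + \frac{U + U}{5 + U}\right) = \left(4 + U\right) \left(-2 + \frac{2 U}{5 + U}\right) = \left(-2 + \frac{2 U}{5 + U}\right) \left(4 + U\right)$)
$- 17 X{\left(4 \right)} B = - 17 \frac{10 \left(-4 - 4\right)}{5 + 4} \left(-44\right) = - 17 \frac{10 \left(-4 - 4\right)}{9} \left(-44\right) = - 17 \cdot 10 \cdot \frac{1}{9} \left(-8\right) \left(-44\right) = \left(-17\right) \left(- \frac{80}{9}\right) \left(-44\right) = \frac{1360}{9} \left(-44\right) = - \frac{59840}{9}$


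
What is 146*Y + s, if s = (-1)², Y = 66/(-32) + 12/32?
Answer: -1963/8 ≈ -245.38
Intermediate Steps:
Y = -27/16 (Y = 66*(-1/32) + 12*(1/32) = -33/16 + 3/8 = -27/16 ≈ -1.6875)
s = 1
146*Y + s = 146*(-27/16) + 1 = -1971/8 + 1 = -1963/8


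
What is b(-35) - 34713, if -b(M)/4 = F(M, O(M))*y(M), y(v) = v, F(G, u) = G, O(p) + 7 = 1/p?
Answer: -39613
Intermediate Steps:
O(p) = -7 + 1/p
b(M) = -4*M**2 (b(M) = -4*M*M = -4*M**2)
b(-35) - 34713 = -4*(-35)**2 - 34713 = -4*1225 - 34713 = -4900 - 34713 = -39613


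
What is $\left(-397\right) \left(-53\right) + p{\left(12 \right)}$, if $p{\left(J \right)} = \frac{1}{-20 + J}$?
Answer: $\frac{168327}{8} \approx 21041.0$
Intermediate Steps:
$\left(-397\right) \left(-53\right) + p{\left(12 \right)} = \left(-397\right) \left(-53\right) + \frac{1}{-20 + 12} = 21041 + \frac{1}{-8} = 21041 - \frac{1}{8} = \frac{168327}{8}$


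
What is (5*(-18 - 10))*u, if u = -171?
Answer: 23940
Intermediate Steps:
(5*(-18 - 10))*u = (5*(-18 - 10))*(-171) = (5*(-28))*(-171) = -140*(-171) = 23940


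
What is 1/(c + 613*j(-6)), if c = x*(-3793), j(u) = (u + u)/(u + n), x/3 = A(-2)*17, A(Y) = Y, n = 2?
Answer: 1/388725 ≈ 2.5725e-6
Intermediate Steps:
x = -102 (x = 3*(-2*17) = 3*(-34) = -102)
j(u) = 2*u/(2 + u) (j(u) = (u + u)/(u + 2) = (2*u)/(2 + u) = 2*u/(2 + u))
c = 386886 (c = -102*(-3793) = 386886)
1/(c + 613*j(-6)) = 1/(386886 + 613*(2*(-6)/(2 - 6))) = 1/(386886 + 613*(2*(-6)/(-4))) = 1/(386886 + 613*(2*(-6)*(-¼))) = 1/(386886 + 613*3) = 1/(386886 + 1839) = 1/388725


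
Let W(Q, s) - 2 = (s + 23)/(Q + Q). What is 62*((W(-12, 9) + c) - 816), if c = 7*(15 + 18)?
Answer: -108686/3 ≈ -36229.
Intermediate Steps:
W(Q, s) = 2 + (23 + s)/(2*Q) (W(Q, s) = 2 + (s + 23)/(Q + Q) = 2 + (23 + s)/((2*Q)) = 2 + (23 + s)*(1/(2*Q)) = 2 + (23 + s)/(2*Q))
c = 231 (c = 7*33 = 231)
62*((W(-12, 9) + c) - 816) = 62*(((½)*(23 + 9 + 4*(-12))/(-12) + 231) - 816) = 62*(((½)*(-1/12)*(23 + 9 - 48) + 231) - 816) = 62*(((½)*(-1/12)*(-16) + 231) - 816) = 62*((⅔ + 231) - 816) = 62*(695/3 - 816) = 62*(-1753/3) = -108686/3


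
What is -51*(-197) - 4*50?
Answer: 9847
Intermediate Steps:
-51*(-197) - 4*50 = 10047 - 200 = 9847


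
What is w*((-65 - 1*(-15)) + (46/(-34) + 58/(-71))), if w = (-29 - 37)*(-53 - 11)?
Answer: -265981056/1207 ≈ -2.2037e+5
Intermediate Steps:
w = 4224 (w = -66*(-64) = 4224)
w*((-65 - 1*(-15)) + (46/(-34) + 58/(-71))) = 4224*((-65 - 1*(-15)) + (46/(-34) + 58/(-71))) = 4224*((-65 + 15) + (46*(-1/34) + 58*(-1/71))) = 4224*(-50 + (-23/17 - 58/71)) = 4224*(-50 - 2619/1207) = 4224*(-62969/1207) = -265981056/1207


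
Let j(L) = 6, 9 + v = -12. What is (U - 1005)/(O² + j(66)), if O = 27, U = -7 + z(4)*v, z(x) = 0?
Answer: -1012/735 ≈ -1.3769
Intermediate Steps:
v = -21 (v = -9 - 12 = -21)
U = -7 (U = -7 + 0*(-21) = -7 + 0 = -7)
(U - 1005)/(O² + j(66)) = (-7 - 1005)/(27² + 6) = -1012/(729 + 6) = -1012/735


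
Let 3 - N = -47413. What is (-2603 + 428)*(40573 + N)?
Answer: -191376075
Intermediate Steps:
N = 47416 (N = 3 - 1*(-47413) = 3 + 47413 = 47416)
(-2603 + 428)*(40573 + N) = (-2603 + 428)*(40573 + 47416) = -2175*87989 = -191376075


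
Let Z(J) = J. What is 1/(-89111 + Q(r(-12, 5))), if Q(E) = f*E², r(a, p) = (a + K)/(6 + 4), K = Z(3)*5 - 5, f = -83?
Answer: -25/2227858 ≈ -1.1222e-5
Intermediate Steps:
K = 10 (K = 3*5 - 5 = 15 - 5 = 10)
r(a, p) = 1 + a/10 (r(a, p) = (a + 10)/(6 + 4) = (10 + a)/10 = (10 + a)*(⅒) = 1 + a/10)
Q(E) = -83*E²
1/(-89111 + Q(r(-12, 5))) = 1/(-89111 - 83*(1 + (⅒)*(-12))²) = 1/(-89111 - 83*(1 - 6/5)²) = 1/(-89111 - 83*(-⅕)²) = 1/(-89111 - 83*1/25) = 1/(-89111 - 83/25) = 1/(-2227858/25) = -25/2227858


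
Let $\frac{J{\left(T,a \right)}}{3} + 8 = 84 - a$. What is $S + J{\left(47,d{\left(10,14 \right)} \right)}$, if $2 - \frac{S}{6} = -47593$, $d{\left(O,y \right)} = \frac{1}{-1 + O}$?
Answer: $\frac{857393}{3} \approx 2.858 \cdot 10^{5}$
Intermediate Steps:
$J{\left(T,a \right)} = 228 - 3 a$ ($J{\left(T,a \right)} = -24 + 3 \left(84 - a\right) = -24 - \left(-252 + 3 a\right) = 228 - 3 a$)
$S = 285570$ ($S = 12 - -285558 = 12 + 285558 = 285570$)
$S + J{\left(47,d{\left(10,14 \right)} \right)} = 285570 + \left(228 - \frac{3}{-1 + 10}\right) = 285570 + \left(228 - \frac{3}{9}\right) = 285570 + \left(228 - \frac{1}{3}\right) = 285570 + \frac{683}{3} = \frac{857393}{3}$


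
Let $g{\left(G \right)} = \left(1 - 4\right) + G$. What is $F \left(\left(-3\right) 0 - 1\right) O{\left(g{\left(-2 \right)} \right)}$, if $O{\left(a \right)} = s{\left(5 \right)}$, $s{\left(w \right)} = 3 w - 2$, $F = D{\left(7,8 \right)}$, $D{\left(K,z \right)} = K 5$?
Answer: $-455$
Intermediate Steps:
$D{\left(K,z \right)} = 5 K$
$g{\left(G \right)} = -3 + G$
$F = 35$ ($F = 5 \cdot 7 = 35$)
$s{\left(w \right)} = -2 + 3 w$
$O{\left(a \right)} = 13$ ($O{\left(a \right)} = -2 + 3 \cdot 5 = -2 + 15 = 13$)
$F \left(\left(-3\right) 0 - 1\right) O{\left(g{\left(-2 \right)} \right)} = 35 \left(\left(-3\right) 0 - 1\right) 13 = 35 \left(0 - 1\right) 13 = 35 \left(-1\right) 13 = \left(-35\right) 13 = -455$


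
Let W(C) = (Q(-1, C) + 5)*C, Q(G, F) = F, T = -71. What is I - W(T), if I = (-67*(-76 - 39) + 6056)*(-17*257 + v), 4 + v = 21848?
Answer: 240468789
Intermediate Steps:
v = 21844 (v = -4 + 21848 = 21844)
W(C) = C*(5 + C) (W(C) = (C + 5)*C = (5 + C)*C = C*(5 + C))
I = 240473475 (I = (-67*(-76 - 39) + 6056)*(-17*257 + 21844) = (-67*(-115) + 6056)*(-4369 + 21844) = (7705 + 6056)*17475 = 13761*17475 = 240473475)
I - W(T) = 240473475 - (-71)*(5 - 71) = 240473475 - (-71)*(-66) = 240473475 - 1*4686 = 240473475 - 4686 = 240468789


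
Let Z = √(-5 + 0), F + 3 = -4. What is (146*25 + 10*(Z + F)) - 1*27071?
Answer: -23491 + 10*I*√5 ≈ -23491.0 + 22.361*I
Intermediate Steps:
F = -7 (F = -3 - 4 = -7)
Z = I*√5 (Z = √(-5) = I*√5 ≈ 2.2361*I)
(146*25 + 10*(Z + F)) - 1*27071 = (146*25 + 10*(I*√5 - 7)) - 1*27071 = (3650 + 10*(-7 + I*√5)) - 27071 = (3650 + (-70 + 10*I*√5)) - 27071 = (3580 + 10*I*√5) - 27071 = -23491 + 10*I*√5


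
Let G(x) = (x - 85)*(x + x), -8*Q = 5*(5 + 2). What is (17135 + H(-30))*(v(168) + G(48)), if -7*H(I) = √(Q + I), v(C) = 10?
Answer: -60692170 + 1265*I*√22/2 ≈ -6.0692e+7 + 2966.7*I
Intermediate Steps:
Q = -35/8 (Q = -5*(5 + 2)/8 = -5*7/8 = -⅛*35 = -35/8 ≈ -4.3750)
G(x) = 2*x*(-85 + x) (G(x) = (-85 + x)*(2*x) = 2*x*(-85 + x))
H(I) = -√(-35/8 + I)/7
(17135 + H(-30))*(v(168) + G(48)) = (17135 - √(-70 + 16*(-30))/28)*(10 + 2*48*(-85 + 48)) = (17135 - √(-70 - 480)/28)*(10 + 2*48*(-37)) = (17135 - 5*I*√22/28)*(10 - 3552) = (17135 - 5*I*√22/28)*(-3542) = -60692170 + 1265*I*√22/2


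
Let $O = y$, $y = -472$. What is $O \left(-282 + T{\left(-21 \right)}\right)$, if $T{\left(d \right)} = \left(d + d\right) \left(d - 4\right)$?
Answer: $-362496$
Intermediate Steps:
$T{\left(d \right)} = 2 d \left(-4 + d\right)$
$O = -472$
$O \left(-282 + T{\left(-21 \right)}\right) = - 472 \left(-282 + 2 \left(-21\right) \left(-4 - 21\right)\right) = - 472 \left(-282 + 2 \left(-21\right) \left(-25\right)\right) = - 472 \left(-282 + 1050\right) = \left(-472\right) 768 = -362496$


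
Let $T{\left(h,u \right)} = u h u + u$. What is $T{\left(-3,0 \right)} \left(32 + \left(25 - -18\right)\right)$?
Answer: $0$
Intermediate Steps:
$T{\left(h,u \right)} = u + h u^{2}$ ($T{\left(h,u \right)} = h u u + u = h u^{2} + u = u + h u^{2}$)
$T{\left(-3,0 \right)} \left(32 + \left(25 - -18\right)\right) = 0 \left(1 - 0\right) \left(32 + \left(25 - -18\right)\right) = 0 \left(1 + 0\right) \left(32 + \left(25 + 18\right)\right) = 0 \cdot 1 \left(32 + 43\right) = 0 \cdot 75 = 0$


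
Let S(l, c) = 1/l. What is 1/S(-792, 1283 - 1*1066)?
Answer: -792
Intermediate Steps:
1/S(-792, 1283 - 1*1066) = 1/(1/(-792)) = 1/(-1/792) = -792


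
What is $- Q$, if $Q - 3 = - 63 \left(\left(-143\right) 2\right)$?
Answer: $-18021$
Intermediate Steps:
$Q = 18021$ ($Q = 3 - 63 \left(\left(-143\right) 2\right) = 3 - -18018 = 3 + 18018 = 18021$)
$- Q = \left(-1\right) 18021 = -18021$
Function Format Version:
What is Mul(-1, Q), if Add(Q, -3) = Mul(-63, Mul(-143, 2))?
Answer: -18021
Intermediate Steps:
Q = 18021 (Q = Add(3, Mul(-63, Mul(-143, 2))) = Add(3, Mul(-63, -286)) = Add(3, 18018) = 18021)
Mul(-1, Q) = Mul(-1, 18021) = -18021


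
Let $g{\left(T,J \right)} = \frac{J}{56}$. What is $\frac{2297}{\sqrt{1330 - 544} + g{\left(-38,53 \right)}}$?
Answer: $- \frac{6817496}{2462087} + \frac{7203392 \sqrt{786}}{2462087} \approx 79.256$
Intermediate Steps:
$g{\left(T,J \right)} = \frac{J}{56}$ ($g{\left(T,J \right)} = J \frac{1}{56} = \frac{J}{56}$)
$\frac{2297}{\sqrt{1330 - 544} + g{\left(-38,53 \right)}} = \frac{2297}{\sqrt{1330 - 544} + \frac{1}{56} \cdot 53} = \frac{2297}{\sqrt{786} + \frac{53}{56}} = \frac{2297}{\frac{53}{56} + \sqrt{786}}$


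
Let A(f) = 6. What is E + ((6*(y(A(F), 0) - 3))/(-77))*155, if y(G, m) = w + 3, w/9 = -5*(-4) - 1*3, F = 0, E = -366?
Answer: -170472/77 ≈ -2213.9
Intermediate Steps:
w = 153 (w = 9*(-5*(-4) - 1*3) = 9*(20 - 3) = 9*17 = 153)
y(G, m) = 156 (y(G, m) = 153 + 3 = 156)
E + ((6*(y(A(F), 0) - 3))/(-77))*155 = -366 + ((6*(156 - 3))/(-77))*155 = -366 + ((6*153)*(-1/77))*155 = -366 + (918*(-1/77))*155 = -366 - 918/77*155 = -366 - 142290/77 = -170472/77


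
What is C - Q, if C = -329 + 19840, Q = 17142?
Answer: 2369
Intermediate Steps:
C = 19511
C - Q = 19511 - 1*17142 = 19511 - 17142 = 2369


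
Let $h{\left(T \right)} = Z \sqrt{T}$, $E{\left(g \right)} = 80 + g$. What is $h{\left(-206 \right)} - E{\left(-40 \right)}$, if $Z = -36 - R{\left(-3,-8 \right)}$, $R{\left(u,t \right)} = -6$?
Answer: $-40 - 30 i \sqrt{206} \approx -40.0 - 430.58 i$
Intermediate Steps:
$Z = -30$ ($Z = -36 - -6 = -36 + 6 = -30$)
$h{\left(T \right)} = - 30 \sqrt{T}$
$h{\left(-206 \right)} - E{\left(-40 \right)} = - 30 \sqrt{-206} - \left(80 - 40\right) = - 30 i \sqrt{206} - 40 = -40 - 30 i \sqrt{206}$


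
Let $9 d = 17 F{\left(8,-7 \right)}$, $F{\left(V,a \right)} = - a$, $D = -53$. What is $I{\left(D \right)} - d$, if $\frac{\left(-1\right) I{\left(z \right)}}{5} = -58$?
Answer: $\frac{2491}{9} \approx 276.78$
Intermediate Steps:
$I{\left(z \right)} = 290$ ($I{\left(z \right)} = \left(-5\right) \left(-58\right) = 290$)
$d = \frac{119}{9}$ ($d = \frac{17 \left(\left(-1\right) \left(-7\right)\right)}{9} = \frac{17 \cdot 7}{9} = \frac{1}{9} \cdot 119 = \frac{119}{9} \approx 13.222$)
$I{\left(D \right)} - d = 290 - \frac{119}{9} = \frac{2491}{9}$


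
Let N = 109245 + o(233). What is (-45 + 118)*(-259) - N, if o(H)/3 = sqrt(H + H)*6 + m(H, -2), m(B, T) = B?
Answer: -128851 - 18*sqrt(466) ≈ -1.2924e+5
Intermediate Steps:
o(H) = 3*H + 18*sqrt(2)*sqrt(H) (o(H) = 3*(sqrt(H + H)*6 + H) = 3*(sqrt(2*H)*6 + H) = 3*((sqrt(2)*sqrt(H))*6 + H) = 3*(6*sqrt(2)*sqrt(H) + H) = 3*(H + 6*sqrt(2)*sqrt(H)) = 3*H + 18*sqrt(2)*sqrt(H))
N = 109944 + 18*sqrt(466) (N = 109245 + (3*233 + 18*sqrt(2)*sqrt(233)) = 109245 + (699 + 18*sqrt(466)) = 109944 + 18*sqrt(466) ≈ 1.1033e+5)
(-45 + 118)*(-259) - N = (-45 + 118)*(-259) - (109944 + 18*sqrt(466)) = 73*(-259) + (-109944 - 18*sqrt(466)) = -18907 + (-109944 - 18*sqrt(466)) = -128851 - 18*sqrt(466)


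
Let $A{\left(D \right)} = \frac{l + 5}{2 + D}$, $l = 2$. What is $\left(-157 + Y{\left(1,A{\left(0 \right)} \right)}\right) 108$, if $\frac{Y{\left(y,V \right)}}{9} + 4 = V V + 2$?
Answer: $-6993$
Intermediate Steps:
$A{\left(D \right)} = \frac{7}{2 + D}$ ($A{\left(D \right)} = \frac{2 + 5}{2 + D} = \frac{7}{2 + D}$)
$Y{\left(y,V \right)} = -18 + 9 V^{2}$ ($Y{\left(y,V \right)} = -36 + 9 \left(V V + 2\right) = -36 + 9 \left(V^{2} + 2\right) = -36 + 9 \left(2 + V^{2}\right) = -36 + \left(18 + 9 V^{2}\right) = -18 + 9 V^{2}$)
$\left(-157 + Y{\left(1,A{\left(0 \right)} \right)}\right) 108 = \left(-157 - \left(18 - 9 \left(\frac{7}{2 + 0}\right)^{2}\right)\right) 108 = \left(-157 - \left(18 - 9 \left(\frac{7}{2}\right)^{2}\right)\right) 108 = \left(-157 + \left(-18 + 9 \cdot \frac{49}{4}\right)\right) 108 = \left(-157 + \left(-18 + \frac{441}{4}\right)\right) 108 = \left(-157 + \frac{369}{4}\right) 108 = \left(- \frac{259}{4}\right) 108 = -6993$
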